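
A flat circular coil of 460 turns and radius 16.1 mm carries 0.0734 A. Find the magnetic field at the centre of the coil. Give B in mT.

For an N-turn flat coil, B = Nμ₀I/(2R) with R = 0.0161 m.
B = 460 × 2.86×10⁻⁶ T = 1.32×10⁻³ T.

B ≈ 1.32 mT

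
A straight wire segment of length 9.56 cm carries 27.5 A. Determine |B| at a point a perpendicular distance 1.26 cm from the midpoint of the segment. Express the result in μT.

For a finite straight segment, B = (μ₀I/4πd)(sinθ₁ + sinθ₂), where θ₁, θ₂ are the angles from the perpendicular to each end.
The perpendicular from the point meets the wire at its midpoint, so each end is L/2 = 0.0478 m away along the wire.
sinθ₁ = 0.0478/√(0.0478²+0.0126²) = 0.9670; sinθ₂ = 0.0478/√(0.0478²+0.0126²) = 0.9670.
B = (4π×10⁻⁷ × 27.5) / (4π × 0.0126) × (0.9670 + 0.9670) = 4.22×10⁻⁴ T.

B ≈ 422 μT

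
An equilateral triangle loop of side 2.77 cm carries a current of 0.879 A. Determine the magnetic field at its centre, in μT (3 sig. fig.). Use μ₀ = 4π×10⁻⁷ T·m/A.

Each side is a finite straight segment at perpendicular distance d = a/(2 tan(π/3)) = 0.007996 m from the centre, with end-angles ±π/3.
One side contributes B₁ = (μ₀I/4πd)·2 sin(π/3) = 1.90×10⁻⁵ T.
All 3 sides add in the same direction: B = 3 × 1.90×10⁻⁵ = 5.71×10⁻⁵ T.

B ≈ 57.1 μT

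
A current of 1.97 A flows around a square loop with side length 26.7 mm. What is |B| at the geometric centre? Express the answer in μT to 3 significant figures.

B ≈ 83.5 μT

Each side is a finite straight segment at perpendicular distance d = a/(2 tan(π/4)) = 0.01335 m from the centre, with end-angles ±π/4.
One side contributes B₁ = (μ₀I/4πd)·2 sin(π/4) = 2.09×10⁻⁵ T.
All 4 sides add in the same direction: B = 4 × 2.09×10⁻⁵ = 8.35×10⁻⁵ T.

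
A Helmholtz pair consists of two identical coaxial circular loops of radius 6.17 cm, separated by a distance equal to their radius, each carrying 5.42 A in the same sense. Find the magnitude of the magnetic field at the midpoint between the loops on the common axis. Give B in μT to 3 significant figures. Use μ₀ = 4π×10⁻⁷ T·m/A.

Each loop contributes B = μ₀IR²/[2(R²+z²)^(3/2)] on the axis, with z measured from that loop.
Loop 1 (z = 0.03085 m): B₁ = 3.95×10⁻⁵ T. Loop 2 (z = 0.03085 m): B₂ = 3.95×10⁻⁵ T.
The fields add: B = B₁ + B₂ = 7.90×10⁻⁵ T.

B ≈ 79.0 μT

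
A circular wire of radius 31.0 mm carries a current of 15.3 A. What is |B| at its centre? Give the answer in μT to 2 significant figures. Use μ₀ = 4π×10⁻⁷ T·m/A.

B ≈ 310 μT

At the centre of a circular loop the Biot–Savart law gives B = μ₀I/(2R).
B = (4π×10⁻⁷ × 15.3) / (2 × 0.031) = 3.10×10⁻⁴ T.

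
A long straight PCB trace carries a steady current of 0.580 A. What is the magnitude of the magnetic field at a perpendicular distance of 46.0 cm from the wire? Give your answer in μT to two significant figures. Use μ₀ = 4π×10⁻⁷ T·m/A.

For an infinitely long straight wire, B = μ₀I/(2πd).
B = (4π×10⁻⁷ × 0.580) / (2π × 0.46) = 2.52×10⁻⁷ T.

B ≈ 0.25 μT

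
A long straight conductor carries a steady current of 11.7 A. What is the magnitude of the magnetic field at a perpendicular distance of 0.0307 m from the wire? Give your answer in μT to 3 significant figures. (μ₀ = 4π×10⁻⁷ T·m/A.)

For an infinitely long straight wire, B = μ₀I/(2πd).
B = (4π×10⁻⁷ × 11.7) / (2π × 0.0307) = 7.62×10⁻⁵ T.

B ≈ 76.2 μT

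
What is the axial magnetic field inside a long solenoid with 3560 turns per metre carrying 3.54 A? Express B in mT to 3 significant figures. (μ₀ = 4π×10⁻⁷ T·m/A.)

Inside a long solenoid, B = μ₀nI with n = 3560 turns/m.
B = 4π×10⁻⁷ × 3560 × 3.54 = 1.58×10⁻² T.

B ≈ 15.8 mT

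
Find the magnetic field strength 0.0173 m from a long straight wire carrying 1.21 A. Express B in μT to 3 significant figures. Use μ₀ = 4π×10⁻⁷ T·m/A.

For an infinitely long straight wire, B = μ₀I/(2πd).
B = (4π×10⁻⁷ × 1.21) / (2π × 0.0173) = 1.40×10⁻⁵ T.

B ≈ 14.0 μT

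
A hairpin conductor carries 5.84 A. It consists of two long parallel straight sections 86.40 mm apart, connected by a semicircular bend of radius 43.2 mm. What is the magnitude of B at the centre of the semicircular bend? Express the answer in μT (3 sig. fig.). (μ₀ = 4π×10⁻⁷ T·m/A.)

The semicircular arc contributes B_arc = μ₀I·π/(4πR) = μ₀I/(4R) = 4.25×10⁻⁵ T.
Each semi-infinite lead is at perpendicular distance R = 0.0432 m from the centre, with the perpendicular foot at its near end, so it contributes μ₀I/(4πR); both point the same way, together 2.70×10⁻⁵ T.
Arc and leads all point the same direction: B = 4.25×10⁻⁵ + 2.70×10⁻⁵ = 6.95×10⁻⁵ T.

B ≈ 69.5 μT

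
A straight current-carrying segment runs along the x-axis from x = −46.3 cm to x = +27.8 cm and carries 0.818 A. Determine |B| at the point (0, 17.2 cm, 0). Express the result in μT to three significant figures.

B ≈ 0.850 μT

For a finite straight segment, B = (μ₀I/4πd)(sinθ₁ + sinθ₂), where θ₁, θ₂ are the angles from the perpendicular to each end.
The perpendicular distance is d = 0.172 m; the end-offsets along the wire are a = 0.463 m and b = 0.278 m.
sinθ₁ = 0.463/√(0.463²+0.172²) = 0.9374; sinθ₂ = 0.278/√(0.278²+0.172²) = 0.8504.
B = (4π×10⁻⁷ × 0.818) / (4π × 0.172) × (0.9374 + 0.8504) = 8.50×10⁻⁷ T.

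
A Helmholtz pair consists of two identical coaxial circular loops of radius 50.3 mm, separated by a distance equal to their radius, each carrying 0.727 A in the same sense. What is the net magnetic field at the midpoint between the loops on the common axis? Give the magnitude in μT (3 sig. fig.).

B ≈ 13.0 μT

Each loop contributes B = μ₀IR²/[2(R²+z²)^(3/2)] on the axis, with z measured from that loop.
Loop 1 (z = 0.02515 m): B₁ = 6.50×10⁻⁶ T. Loop 2 (z = 0.02515 m): B₂ = 6.50×10⁻⁶ T.
The fields add: B = B₁ + B₂ = 1.30×10⁻⁵ T.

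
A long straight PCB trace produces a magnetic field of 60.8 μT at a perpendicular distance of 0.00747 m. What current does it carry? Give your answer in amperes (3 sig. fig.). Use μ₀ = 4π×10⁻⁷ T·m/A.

For a long straight wire B = μ₀I/(2πd), so I = 2πdB/μ₀.
I = 2π × 0.00747 × 6.08×10⁻⁵ / (4π×10⁻⁷) = 2.27 A.

I ≈ 2.27 A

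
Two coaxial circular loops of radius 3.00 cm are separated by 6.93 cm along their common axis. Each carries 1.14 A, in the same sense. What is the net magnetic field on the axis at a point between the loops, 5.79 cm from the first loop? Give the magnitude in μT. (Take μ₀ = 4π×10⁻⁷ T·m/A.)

Each loop contributes B = μ₀IR²/[2(R²+z²)^(3/2)] on the axis, with z measured from that loop.
Loop 1 (z = 0.0579 m): B₁ = 2.32×10⁻⁶ T. Loop 2 (z = 0.0114 m): B₂ = 1.95×10⁻⁵ T.
The fields add: B = B₁ + B₂ = 2.18×10⁻⁵ T.

B ≈ 21.8 μT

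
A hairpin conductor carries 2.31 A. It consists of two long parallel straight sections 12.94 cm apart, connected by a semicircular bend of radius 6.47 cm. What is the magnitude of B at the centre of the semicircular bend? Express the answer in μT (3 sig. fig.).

The semicircular arc contributes B_arc = μ₀I·π/(4πR) = μ₀I/(4R) = 1.12×10⁻⁵ T.
Each semi-infinite lead is at perpendicular distance R = 0.0647 m from the centre, with the perpendicular foot at its near end, so it contributes μ₀I/(4πR); both point the same way, together 7.14×10⁻⁶ T.
Arc and leads all point the same direction: B = 1.12×10⁻⁵ + 7.14×10⁻⁶ = 1.84×10⁻⁵ T.

B ≈ 18.4 μT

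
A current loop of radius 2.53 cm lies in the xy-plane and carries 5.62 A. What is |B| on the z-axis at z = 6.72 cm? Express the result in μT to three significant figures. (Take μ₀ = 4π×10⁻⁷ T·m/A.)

B ≈ 6.11 μT

On the axis of a circular loop, B = μ₀IR² / [2(R²+z²)^(3/2)].
R² + z² = (0.0253)² + (0.0672)² = 0.005156 m², and (R²+z²)^(3/2) = 3.70×10⁻⁴ m³.
B = (4π×10⁻⁷ × 5.62 × 0.0006401) / (2 × 3.70×10⁻⁴) = 6.11×10⁻⁶ T.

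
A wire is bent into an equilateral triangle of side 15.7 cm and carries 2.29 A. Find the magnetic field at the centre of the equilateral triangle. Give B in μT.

B ≈ 26.3 μT

Each side is a finite straight segment at perpendicular distance d = a/(2 tan(π/3)) = 0.04532 m from the centre, with end-angles ±π/3.
One side contributes B₁ = (μ₀I/4πd)·2 sin(π/3) = 8.75×10⁻⁶ T.
All 3 sides add in the same direction: B = 3 × 8.75×10⁻⁶ = 2.63×10⁻⁵ T.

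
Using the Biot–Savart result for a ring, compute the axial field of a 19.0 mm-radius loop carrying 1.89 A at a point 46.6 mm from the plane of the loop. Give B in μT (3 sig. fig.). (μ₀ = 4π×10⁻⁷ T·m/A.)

B ≈ 3.36 μT

On the axis of a circular loop, B = μ₀IR² / [2(R²+z²)^(3/2)].
R² + z² = (0.019)² + (0.0466)² = 0.002533 m², and (R²+z²)^(3/2) = 1.27×10⁻⁴ m³.
B = (4π×10⁻⁷ × 1.89 × 0.000361) / (2 × 1.27×10⁻⁴) = 3.36×10⁻⁶ T.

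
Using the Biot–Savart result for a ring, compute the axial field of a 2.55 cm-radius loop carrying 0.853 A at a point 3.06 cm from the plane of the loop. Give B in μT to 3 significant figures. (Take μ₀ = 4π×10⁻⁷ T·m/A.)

On the axis of a circular loop, B = μ₀IR² / [2(R²+z²)^(3/2)].
R² + z² = (0.0255)² + (0.0306)² = 0.001587 m², and (R²+z²)^(3/2) = 6.32×10⁻⁵ m³.
B = (4π×10⁻⁷ × 0.853 × 0.0006502) / (2 × 6.32×10⁻⁵) = 5.51×10⁻⁶ T.

B ≈ 5.51 μT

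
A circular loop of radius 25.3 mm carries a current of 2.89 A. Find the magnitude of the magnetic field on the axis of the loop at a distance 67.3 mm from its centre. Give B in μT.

B ≈ 3.13 μT

On the axis of a circular loop, B = μ₀IR² / [2(R²+z²)^(3/2)].
R² + z² = (0.0253)² + (0.0673)² = 0.005169 m², and (R²+z²)^(3/2) = 3.72×10⁻⁴ m³.
B = (4π×10⁻⁷ × 2.89 × 0.0006401) / (2 × 3.72×10⁻⁴) = 3.13×10⁻⁶ T.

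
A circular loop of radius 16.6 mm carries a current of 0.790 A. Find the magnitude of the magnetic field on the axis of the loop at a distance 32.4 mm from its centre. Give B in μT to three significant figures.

B ≈ 2.83 μT

On the axis of a circular loop, B = μ₀IR² / [2(R²+z²)^(3/2)].
R² + z² = (0.0166)² + (0.0324)² = 0.001325 m², and (R²+z²)^(3/2) = 4.82×10⁻⁵ m³.
B = (4π×10⁻⁷ × 0.790 × 0.0002756) / (2 × 4.82×10⁻⁵) = 2.83×10⁻⁶ T.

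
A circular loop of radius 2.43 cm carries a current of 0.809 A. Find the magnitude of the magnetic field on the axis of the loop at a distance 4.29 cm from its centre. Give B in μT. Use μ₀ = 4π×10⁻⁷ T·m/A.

B ≈ 2.50 μT

On the axis of a circular loop, B = μ₀IR² / [2(R²+z²)^(3/2)].
R² + z² = (0.0243)² + (0.0429)² = 0.002431 m², and (R²+z²)^(3/2) = 1.20×10⁻⁴ m³.
B = (4π×10⁻⁷ × 0.809 × 0.0005905) / (2 × 1.20×10⁻⁴) = 2.50×10⁻⁶ T.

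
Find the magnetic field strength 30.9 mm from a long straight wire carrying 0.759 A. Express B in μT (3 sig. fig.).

B ≈ 4.91 μT

For an infinitely long straight wire, B = μ₀I/(2πd).
B = (4π×10⁻⁷ × 0.759) / (2π × 0.0309) = 4.91×10⁻⁶ T.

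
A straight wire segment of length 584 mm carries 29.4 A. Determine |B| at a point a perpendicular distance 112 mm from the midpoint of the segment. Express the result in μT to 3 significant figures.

B ≈ 49.0 μT

For a finite straight segment, B = (μ₀I/4πd)(sinθ₁ + sinθ₂), where θ₁, θ₂ are the angles from the perpendicular to each end.
The perpendicular from the point meets the wire at its midpoint, so each end is L/2 = 0.292 m away along the wire.
sinθ₁ = 0.292/√(0.292²+0.112²) = 0.9337; sinθ₂ = 0.292/√(0.292²+0.112²) = 0.9337.
B = (4π×10⁻⁷ × 29.4) / (4π × 0.112) × (0.9337 + 0.9337) = 4.90×10⁻⁵ T.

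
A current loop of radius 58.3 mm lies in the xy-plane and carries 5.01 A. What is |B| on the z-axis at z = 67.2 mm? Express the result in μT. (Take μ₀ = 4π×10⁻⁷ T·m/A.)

On the axis of a circular loop, B = μ₀IR² / [2(R²+z²)^(3/2)].
R² + z² = (0.0583)² + (0.0672)² = 0.007915 m², and (R²+z²)^(3/2) = 7.04×10⁻⁴ m³.
B = (4π×10⁻⁷ × 5.01 × 0.003399) / (2 × 7.04×10⁻⁴) = 1.52×10⁻⁵ T.

B ≈ 15.2 μT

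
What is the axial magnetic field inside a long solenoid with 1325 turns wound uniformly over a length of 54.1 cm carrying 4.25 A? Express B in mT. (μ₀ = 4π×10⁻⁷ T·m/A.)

Inside a long solenoid, B = μ₀nI with n = 2449 turns/m.
B = 4π×10⁻⁷ × 2449 × 4.25 = 1.31×10⁻² T.

B ≈ 13.1 mT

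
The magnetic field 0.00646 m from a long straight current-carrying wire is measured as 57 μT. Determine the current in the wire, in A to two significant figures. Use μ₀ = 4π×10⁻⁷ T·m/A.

For a long straight wire B = μ₀I/(2πd), so I = 2πdB/μ₀.
I = 2π × 0.00646 × 5.70×10⁻⁵ / (4π×10⁻⁷) = 1.84 A.

I ≈ 1.8 A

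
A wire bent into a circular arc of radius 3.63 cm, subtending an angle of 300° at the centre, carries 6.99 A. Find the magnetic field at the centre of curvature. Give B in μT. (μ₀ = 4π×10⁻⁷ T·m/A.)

B ≈ 101 μT

The Biot–Savart field of a circular arc at its centre is B = μ₀Iφ/(4πR), with φ = 5.236 rad.
B = (4π×10⁻⁷ × 6.99 × 5.236) / (4π × 0.0363) = 1.01×10⁻⁴ T.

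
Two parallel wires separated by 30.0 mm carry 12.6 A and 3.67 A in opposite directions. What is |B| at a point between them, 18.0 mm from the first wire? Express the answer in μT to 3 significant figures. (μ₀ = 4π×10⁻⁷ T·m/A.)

B ≈ 201 μT

Each long wire gives B = μ₀I/(2πd). Distances are d₁ = 0.018 m and d₂ = 0.012 m.
B₁ = 1.40×10⁻⁴ T, B₂ = 6.12×10⁻⁵ T.
Between antiparallel currents both contributions point the same way, so they add. B = B₁ + B₂ = 1.40×10⁻⁴ + 6.12×10⁻⁵ = 2.01×10⁻⁴ T.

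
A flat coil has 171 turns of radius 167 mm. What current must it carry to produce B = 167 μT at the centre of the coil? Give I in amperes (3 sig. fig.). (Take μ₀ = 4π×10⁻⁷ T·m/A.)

I ≈ 0.260 A

For an N-turn coil, B = Nμ₀I/(2R) with R = 0.167 m, so I = 2RB/(Nμ₀) = 2 × 0.167 × 1.67×10⁻⁴ / (171 × 4π×10⁻⁷) = 0.260 A.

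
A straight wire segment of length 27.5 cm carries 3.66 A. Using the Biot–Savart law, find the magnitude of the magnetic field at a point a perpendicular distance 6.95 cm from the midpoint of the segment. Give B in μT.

For a finite straight segment, B = (μ₀I/4πd)(sinθ₁ + sinθ₂), where θ₁, θ₂ are the angles from the perpendicular to each end.
The perpendicular from the point meets the wire at its midpoint, so each end is L/2 = 0.1375 m away along the wire.
sinθ₁ = 0.1375/√(0.1375²+0.0695²) = 0.8925; sinθ₂ = 0.1375/√(0.1375²+0.0695²) = 0.8925.
B = (4π×10⁻⁷ × 3.66) / (4π × 0.0695) × (0.8925 + 0.8925) = 9.40×10⁻⁶ T.

B ≈ 9.40 μT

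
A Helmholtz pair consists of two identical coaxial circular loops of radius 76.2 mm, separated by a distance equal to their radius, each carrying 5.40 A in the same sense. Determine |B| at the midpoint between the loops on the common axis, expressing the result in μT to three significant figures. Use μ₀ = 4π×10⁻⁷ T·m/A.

B ≈ 63.7 μT

Each loop contributes B = μ₀IR²/[2(R²+z²)^(3/2)] on the axis, with z measured from that loop.
Loop 1 (z = 0.0381 m): B₁ = 3.19×10⁻⁵ T. Loop 2 (z = 0.0381 m): B₂ = 3.19×10⁻⁵ T.
The fields add: B = B₁ + B₂ = 6.37×10⁻⁵ T.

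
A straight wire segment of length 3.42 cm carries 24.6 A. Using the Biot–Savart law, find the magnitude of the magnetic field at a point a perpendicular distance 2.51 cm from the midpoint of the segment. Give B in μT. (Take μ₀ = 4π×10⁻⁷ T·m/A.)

For a finite straight segment, B = (μ₀I/4πd)(sinθ₁ + sinθ₂), where θ₁, θ₂ are the angles from the perpendicular to each end.
The perpendicular from the point meets the wire at its midpoint, so each end is L/2 = 0.0171 m away along the wire.
sinθ₁ = 0.0171/√(0.0171²+0.0251²) = 0.5630; sinθ₂ = 0.0171/√(0.0171²+0.0251²) = 0.5630.
B = (4π×10⁻⁷ × 24.6) / (4π × 0.0251) × (0.5630 + 0.5630) = 1.10×10⁻⁴ T.

B ≈ 110 μT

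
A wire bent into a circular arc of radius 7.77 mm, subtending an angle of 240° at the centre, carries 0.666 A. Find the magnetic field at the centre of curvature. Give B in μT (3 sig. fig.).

B ≈ 35.9 μT

The Biot–Savart field of a circular arc at its centre is B = μ₀Iφ/(4πR), with φ = 4.189 rad.
B = (4π×10⁻⁷ × 0.666 × 4.189) / (4π × 0.00777) = 3.59×10⁻⁵ T.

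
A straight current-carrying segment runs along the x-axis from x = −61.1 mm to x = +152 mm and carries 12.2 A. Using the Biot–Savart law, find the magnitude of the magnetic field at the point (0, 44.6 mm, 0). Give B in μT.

B ≈ 48.3 μT

For a finite straight segment, B = (μ₀I/4πd)(sinθ₁ + sinθ₂), where θ₁, θ₂ are the angles from the perpendicular to each end.
The perpendicular distance is d = 0.0446 m; the end-offsets along the wire are a = 0.0611 m and b = 0.152 m.
sinθ₁ = 0.0611/√(0.0611²+0.0446²) = 0.8077; sinθ₂ = 0.152/√(0.152²+0.0446²) = 0.9595.
B = (4π×10⁻⁷ × 12.2) / (4π × 0.0446) × (0.8077 + 0.9595) = 4.83×10⁻⁵ T.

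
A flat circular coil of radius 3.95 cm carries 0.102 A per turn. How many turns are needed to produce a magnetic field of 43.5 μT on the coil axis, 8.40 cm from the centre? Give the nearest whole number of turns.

N = 348

For an N-turn coil, B = Nμ₀IR²/[2(R²+z²)^(3/2)]. A single turn gives B₁ = 1.25×10⁻⁷ T with R = 0.0395 m, z = 0.084 m.
N = B/B₁ = 4.35×10⁻⁵ / 1.25×10⁻⁷ = 347.93.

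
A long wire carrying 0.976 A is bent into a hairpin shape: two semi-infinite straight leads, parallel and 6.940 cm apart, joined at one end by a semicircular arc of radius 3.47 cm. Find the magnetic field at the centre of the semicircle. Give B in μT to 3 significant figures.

B ≈ 14.5 μT

The semicircular arc contributes B_arc = μ₀I·π/(4πR) = μ₀I/(4R) = 8.84×10⁻⁶ T.
Each semi-infinite lead is at perpendicular distance R = 0.0347 m from the centre, with the perpendicular foot at its near end, so it contributes μ₀I/(4πR); both point the same way, together 5.63×10⁻⁶ T.
Arc and leads all point the same direction: B = 8.84×10⁻⁶ + 5.63×10⁻⁶ = 1.45×10⁻⁵ T.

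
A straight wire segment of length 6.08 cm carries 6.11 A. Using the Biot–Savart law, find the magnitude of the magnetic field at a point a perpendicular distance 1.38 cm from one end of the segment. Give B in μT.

For a finite straight segment, B = (μ₀I/4πd)(sinθ₁ + sinθ₂), where θ₁, θ₂ are the angles from the perpendicular to each end.
The perpendicular foot is at one end, so the two end-offsets along the wire are 0 and L = 0.0608 m.
sinθ₁ = 0/√(0²+0.0138²) = 0.0000; sinθ₂ = 0.0608/√(0.0608²+0.0138²) = 0.9752.
B = (4π×10⁻⁷ × 6.11) / (4π × 0.0138) × (0.0000 + 0.9752) = 4.32×10⁻⁵ T.

B ≈ 43.2 μT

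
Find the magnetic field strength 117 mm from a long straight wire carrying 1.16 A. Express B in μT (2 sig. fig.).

B ≈ 2.0 μT

For an infinitely long straight wire, B = μ₀I/(2πd).
B = (4π×10⁻⁷ × 1.16) / (2π × 0.117) = 1.98×10⁻⁶ T.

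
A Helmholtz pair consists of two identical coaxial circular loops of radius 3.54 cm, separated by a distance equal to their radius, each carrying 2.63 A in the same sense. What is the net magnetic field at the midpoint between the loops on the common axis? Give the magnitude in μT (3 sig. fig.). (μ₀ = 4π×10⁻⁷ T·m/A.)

B ≈ 66.8 μT

Each loop contributes B = μ₀IR²/[2(R²+z²)^(3/2)] on the axis, with z measured from that loop.
Loop 1 (z = 0.0177 m): B₁ = 3.34×10⁻⁵ T. Loop 2 (z = 0.0177 m): B₂ = 3.34×10⁻⁵ T.
The fields add: B = B₁ + B₂ = 6.68×10⁻⁵ T.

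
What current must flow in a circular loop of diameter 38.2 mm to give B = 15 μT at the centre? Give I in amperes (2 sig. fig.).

At the centre of a circular loop B = μ₀I/(2R), so I = 2RB/μ₀.
With R = 0.0191 m, I = 2 × 0.0191 × 1.50×10⁻⁵ / (4π×10⁻⁷) = 0.456 A.

I ≈ 0.46 A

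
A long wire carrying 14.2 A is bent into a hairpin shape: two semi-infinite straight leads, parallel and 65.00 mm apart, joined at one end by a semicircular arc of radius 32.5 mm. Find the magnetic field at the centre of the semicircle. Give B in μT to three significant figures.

The semicircular arc contributes B_arc = μ₀I·π/(4πR) = μ₀I/(4R) = 1.37×10⁻⁴ T.
Each semi-infinite lead is at perpendicular distance R = 0.0325 m from the centre, with the perpendicular foot at its near end, so it contributes μ₀I/(4πR); both point the same way, together 8.74×10⁻⁵ T.
Arc and leads all point the same direction: B = 1.37×10⁻⁴ + 8.74×10⁻⁵ = 2.25×10⁻⁴ T.

B ≈ 225 μT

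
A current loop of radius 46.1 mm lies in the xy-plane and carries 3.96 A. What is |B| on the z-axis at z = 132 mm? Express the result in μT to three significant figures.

B ≈ 1.93 μT

On the axis of a circular loop, B = μ₀IR² / [2(R²+z²)^(3/2)].
R² + z² = (0.0461)² + (0.132)² = 0.01955 m², and (R²+z²)^(3/2) = 2.73×10⁻³ m³.
B = (4π×10⁻⁷ × 3.96 × 0.002125) / (2 × 2.73×10⁻³) = 1.93×10⁻⁶ T.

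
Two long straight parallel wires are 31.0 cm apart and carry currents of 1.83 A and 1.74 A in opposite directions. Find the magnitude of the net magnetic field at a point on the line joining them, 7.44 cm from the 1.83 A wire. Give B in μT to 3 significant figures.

Each long wire gives B = μ₀I/(2πd). Distances are d₁ = 0.0744 m and d₂ = 0.2356 m.
B₁ = 4.92×10⁻⁶ T, B₂ = 1.48×10⁻⁶ T.
Between antiparallel currents both contributions point the same way, so they add. B = B₁ + B₂ = 4.92×10⁻⁶ + 1.48×10⁻⁶ = 6.40×10⁻⁶ T.

B ≈ 6.40 μT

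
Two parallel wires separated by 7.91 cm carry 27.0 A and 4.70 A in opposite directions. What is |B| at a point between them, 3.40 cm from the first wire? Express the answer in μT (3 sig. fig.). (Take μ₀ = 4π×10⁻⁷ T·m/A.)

B ≈ 180 μT

Each long wire gives B = μ₀I/(2πd). Distances are d₁ = 0.034 m and d₂ = 0.0451 m.
B₁ = 1.59×10⁻⁴ T, B₂ = 2.08×10⁻⁵ T.
Between antiparallel currents both contributions point the same way, so they add. B = B₁ + B₂ = 1.59×10⁻⁴ + 2.08×10⁻⁵ = 1.80×10⁻⁴ T.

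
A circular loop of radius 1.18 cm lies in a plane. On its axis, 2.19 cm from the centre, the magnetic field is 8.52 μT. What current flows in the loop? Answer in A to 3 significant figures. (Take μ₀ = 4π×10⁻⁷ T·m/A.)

I ≈ 1.50 A

On the axis of a loop, B = μ₀IR²/[2(R²+z²)^(3/2)], so I = 2B(R²+z²)^(3/2)/(μ₀R²).
R² + z² = 0.0001392 + 0.0004796 = 0.0006188 m²; raised to 3/2 gives 1.54×10⁻⁵ m³.
I = 2 × 8.52×10⁻⁶ × 1.54×10⁻⁵ / (1.26×10⁻⁶ × 0.0001392) = 1.50 A.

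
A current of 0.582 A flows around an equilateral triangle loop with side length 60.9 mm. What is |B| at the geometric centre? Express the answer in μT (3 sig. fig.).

Each side is a finite straight segment at perpendicular distance d = a/(2 tan(π/3)) = 0.01758 m from the centre, with end-angles ±π/3.
One side contributes B₁ = (μ₀I/4πd)·2 sin(π/3) = 5.73×10⁻⁶ T.
All 3 sides add in the same direction: B = 3 × 5.73×10⁻⁶ = 1.72×10⁻⁵ T.

B ≈ 17.2 μT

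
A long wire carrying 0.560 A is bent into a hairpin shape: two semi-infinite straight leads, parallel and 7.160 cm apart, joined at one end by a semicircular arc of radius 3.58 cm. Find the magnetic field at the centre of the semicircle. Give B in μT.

B ≈ 8.04 μT

The semicircular arc contributes B_arc = μ₀I·π/(4πR) = μ₀I/(4R) = 4.91×10⁻⁶ T.
Each semi-infinite lead is at perpendicular distance R = 0.0358 m from the centre, with the perpendicular foot at its near end, so it contributes μ₀I/(4πR); both point the same way, together 3.13×10⁻⁶ T.
Arc and leads all point the same direction: B = 4.91×10⁻⁶ + 3.13×10⁻⁶ = 8.04×10⁻⁶ T.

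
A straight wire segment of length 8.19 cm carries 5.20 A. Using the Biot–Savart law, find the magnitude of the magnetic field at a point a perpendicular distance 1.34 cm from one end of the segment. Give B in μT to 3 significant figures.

B ≈ 38.3 μT

For a finite straight segment, B = (μ₀I/4πd)(sinθ₁ + sinθ₂), where θ₁, θ₂ are the angles from the perpendicular to each end.
The perpendicular foot is at one end, so the two end-offsets along the wire are 0 and L = 0.0819 m.
sinθ₁ = 0/√(0²+0.0134²) = 0.0000; sinθ₂ = 0.0819/√(0.0819²+0.0134²) = 0.9869.
B = (4π×10⁻⁷ × 5.20) / (4π × 0.0134) × (0.0000 + 0.9869) = 3.83×10⁻⁵ T.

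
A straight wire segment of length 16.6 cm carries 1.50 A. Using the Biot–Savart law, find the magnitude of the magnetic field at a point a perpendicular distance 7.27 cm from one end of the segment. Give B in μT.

For a finite straight segment, B = (μ₀I/4πd)(sinθ₁ + sinθ₂), where θ₁, θ₂ are the angles from the perpendicular to each end.
The perpendicular foot is at one end, so the two end-offsets along the wire are 0 and L = 0.166 m.
sinθ₁ = 0/√(0²+0.0727²) = 0.0000; sinθ₂ = 0.166/√(0.166²+0.0727²) = 0.9160.
B = (4π×10⁻⁷ × 1.50) / (4π × 0.0727) × (0.0000 + 0.9160) = 1.89×10⁻⁶ T.

B ≈ 1.89 μT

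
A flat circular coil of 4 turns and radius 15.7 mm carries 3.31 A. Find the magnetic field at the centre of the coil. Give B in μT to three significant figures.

B ≈ 530 μT

For an N-turn flat coil, B = Nμ₀I/(2R) with R = 0.0157 m.
B = 4 × 1.32×10⁻⁴ T = 5.30×10⁻⁴ T.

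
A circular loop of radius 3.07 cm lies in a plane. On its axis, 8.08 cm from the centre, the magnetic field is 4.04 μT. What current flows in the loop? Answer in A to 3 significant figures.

I ≈ 4.41 A

On the axis of a loop, B = μ₀IR²/[2(R²+z²)^(3/2)], so I = 2B(R²+z²)^(3/2)/(μ₀R²).
R² + z² = 0.0009425 + 0.006529 = 0.007471 m²; raised to 3/2 gives 6.46×10⁻⁴ m³.
I = 2 × 4.04×10⁻⁶ × 6.46×10⁻⁴ / (1.26×10⁻⁶ × 0.0009425) = 4.41 A.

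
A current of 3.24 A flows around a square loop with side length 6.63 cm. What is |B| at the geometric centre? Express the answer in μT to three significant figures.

B ≈ 55.3 μT

Each side is a finite straight segment at perpendicular distance d = a/(2 tan(π/4)) = 0.03315 m from the centre, with end-angles ±π/4.
One side contributes B₁ = (μ₀I/4πd)·2 sin(π/4) = 1.38×10⁻⁵ T.
All 4 sides add in the same direction: B = 4 × 1.38×10⁻⁵ = 5.53×10⁻⁵ T.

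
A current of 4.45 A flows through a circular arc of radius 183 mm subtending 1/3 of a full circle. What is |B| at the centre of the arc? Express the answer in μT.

B ≈ 5.09 μT

The Biot–Savart field of a circular arc at its centre is B = μ₀Iφ/(4πR), with φ = 2.094 rad.
B = (4π×10⁻⁷ × 4.45 × 2.094) / (4π × 0.183) = 5.09×10⁻⁶ T.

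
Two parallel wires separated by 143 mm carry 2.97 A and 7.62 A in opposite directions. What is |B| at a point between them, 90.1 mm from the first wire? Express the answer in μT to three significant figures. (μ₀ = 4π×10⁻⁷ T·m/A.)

Each long wire gives B = μ₀I/(2πd). Distances are d₁ = 0.0901 m and d₂ = 0.0529 m.
B₁ = 6.59×10⁻⁶ T, B₂ = 2.88×10⁻⁵ T.
Between antiparallel currents both contributions point the same way, so they add. B = B₁ + B₂ = 6.59×10⁻⁶ + 2.88×10⁻⁵ = 3.54×10⁻⁵ T.

B ≈ 35.4 μT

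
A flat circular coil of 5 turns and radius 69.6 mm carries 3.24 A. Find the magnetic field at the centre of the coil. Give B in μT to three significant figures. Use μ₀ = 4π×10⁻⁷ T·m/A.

For an N-turn flat coil, B = Nμ₀I/(2R) with R = 0.0696 m.
B = 5 × 2.92×10⁻⁵ T = 1.46×10⁻⁴ T.

B ≈ 146 μT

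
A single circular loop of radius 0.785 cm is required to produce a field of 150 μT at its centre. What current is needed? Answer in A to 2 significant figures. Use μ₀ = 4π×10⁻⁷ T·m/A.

I ≈ 1.9 A

At the centre of a circular loop B = μ₀I/(2R), so I = 2RB/μ₀.
With R = 0.00785 m, I = 2 × 0.00785 × 1.50×10⁻⁴ / (4π×10⁻⁷) = 1.87 A.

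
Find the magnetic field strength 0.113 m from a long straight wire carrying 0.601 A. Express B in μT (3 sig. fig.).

B ≈ 1.06 μT

For an infinitely long straight wire, B = μ₀I/(2πd).
B = (4π×10⁻⁷ × 0.601) / (2π × 0.113) = 1.06×10⁻⁶ T.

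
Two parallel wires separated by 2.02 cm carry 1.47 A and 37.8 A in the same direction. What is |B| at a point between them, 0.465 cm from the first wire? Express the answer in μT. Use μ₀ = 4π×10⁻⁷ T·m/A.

Each long wire gives B = μ₀I/(2πd). Distances are d₁ = 0.00465 m and d₂ = 0.01555 m.
B₁ = 6.32×10⁻⁵ T, B₂ = 4.86×10⁻⁴ T.
Between parallel currents the two contributions point in opposite directions, so they subtract. B = |B₁ − B₂| = |6.32×10⁻⁵ − 4.86×10⁻⁴| = 4.23×10⁻⁴ T.

B ≈ 423 μT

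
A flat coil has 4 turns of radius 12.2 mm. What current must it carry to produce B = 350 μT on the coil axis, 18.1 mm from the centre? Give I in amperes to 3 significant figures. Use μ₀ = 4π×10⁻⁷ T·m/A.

For an N-turn coil, B = Nμ₀IR²/[2(R²+z²)^(3/2)] with R = 0.0122 m, z = 0.0181 m, so I = 2B(R²+z²)^(3/2)/(Nμ₀R²) = 2 × 3.50×10⁻⁴ × 1.04×10⁻⁵ / (4 × 4π×10⁻⁷ × 0.0001488) = 9.73 A.

I ≈ 9.73 A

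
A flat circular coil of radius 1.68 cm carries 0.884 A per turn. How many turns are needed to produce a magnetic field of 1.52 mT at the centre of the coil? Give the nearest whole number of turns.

For an N-turn coil, B = Nμ₀I/(2R). A single turn gives B₁ = 3.31×10⁻⁵ T with R = 0.0168 m.
N = B/B₁ = 1.52×10⁻³ / 3.31×10⁻⁵ = 45.97.

N = 46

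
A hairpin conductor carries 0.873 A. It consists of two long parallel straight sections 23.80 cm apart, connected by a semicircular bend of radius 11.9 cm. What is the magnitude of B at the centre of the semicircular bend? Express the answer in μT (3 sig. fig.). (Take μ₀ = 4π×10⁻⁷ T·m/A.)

The semicircular arc contributes B_arc = μ₀I·π/(4πR) = μ₀I/(4R) = 2.30×10⁻⁶ T.
Each semi-infinite lead is at perpendicular distance R = 0.119 m from the centre, with the perpendicular foot at its near end, so it contributes μ₀I/(4πR); both point the same way, together 1.47×10⁻⁶ T.
Arc and leads all point the same direction: B = 2.30×10⁻⁶ + 1.47×10⁻⁶ = 3.77×10⁻⁶ T.

B ≈ 3.77 μT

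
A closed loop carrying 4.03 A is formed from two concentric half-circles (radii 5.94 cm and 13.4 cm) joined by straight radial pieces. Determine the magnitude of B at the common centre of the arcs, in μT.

B ≈ 11.9 μT

The radial connectors point toward the centre, so dl × r̂ = 0 and they contribute nothing.
Each semicircle gives μ₀I/(4R): inner arc 2.13×10⁻⁵ T, outer arc 9.45×10⁻⁶ T.
The two arcs carry current in opposite angular senses, so their fields oppose: B = |2.13×10⁻⁵ − 9.45×10⁻⁶| = 1.19×10⁻⁵ T.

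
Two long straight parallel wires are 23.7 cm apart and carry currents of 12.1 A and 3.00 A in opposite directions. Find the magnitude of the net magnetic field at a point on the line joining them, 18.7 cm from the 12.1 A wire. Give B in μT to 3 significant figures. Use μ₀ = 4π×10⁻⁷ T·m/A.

B ≈ 24.9 μT

Each long wire gives B = μ₀I/(2πd). Distances are d₁ = 0.187 m and d₂ = 0.05 m.
B₁ = 1.29×10⁻⁵ T, B₂ = 1.20×10⁻⁵ T.
Between antiparallel currents both contributions point the same way, so they add. B = B₁ + B₂ = 1.29×10⁻⁵ + 1.20×10⁻⁵ = 2.49×10⁻⁵ T.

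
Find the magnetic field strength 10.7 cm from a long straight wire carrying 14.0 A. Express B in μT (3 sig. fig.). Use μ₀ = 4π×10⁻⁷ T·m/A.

For an infinitely long straight wire, B = μ₀I/(2πd).
B = (4π×10⁻⁷ × 14.0) / (2π × 0.107) = 2.62×10⁻⁵ T.

B ≈ 26.2 μT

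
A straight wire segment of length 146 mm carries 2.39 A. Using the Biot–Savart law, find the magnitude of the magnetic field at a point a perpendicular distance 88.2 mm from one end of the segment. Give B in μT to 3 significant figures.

For a finite straight segment, B = (μ₀I/4πd)(sinθ₁ + sinθ₂), where θ₁, θ₂ are the angles from the perpendicular to each end.
The perpendicular foot is at one end, so the two end-offsets along the wire are 0 and L = 0.146 m.
sinθ₁ = 0/√(0²+0.0882²) = 0.0000; sinθ₂ = 0.146/√(0.146²+0.0882²) = 0.8559.
B = (4π×10⁻⁷ × 2.39) / (4π × 0.0882) × (0.0000 + 0.8559) = 2.32×10⁻⁶ T.

B ≈ 2.32 μT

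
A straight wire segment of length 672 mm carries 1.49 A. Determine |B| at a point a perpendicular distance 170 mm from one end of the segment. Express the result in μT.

B ≈ 0.850 μT

For a finite straight segment, B = (μ₀I/4πd)(sinθ₁ + sinθ₂), where θ₁, θ₂ are the angles from the perpendicular to each end.
The perpendicular foot is at one end, so the two end-offsets along the wire are 0 and L = 0.672 m.
sinθ₁ = 0/√(0²+0.17²) = 0.0000; sinθ₂ = 0.672/√(0.672²+0.17²) = 0.9695.
B = (4π×10⁻⁷ × 1.49) / (4π × 0.17) × (0.0000 + 0.9695) = 8.50×10⁻⁷ T.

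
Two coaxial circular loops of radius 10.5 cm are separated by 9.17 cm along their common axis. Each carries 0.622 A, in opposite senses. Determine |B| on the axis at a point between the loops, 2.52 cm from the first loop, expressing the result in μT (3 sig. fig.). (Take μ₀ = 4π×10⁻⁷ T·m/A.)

Each loop contributes B = μ₀IR²/[2(R²+z²)^(3/2)] on the axis, with z measured from that loop.
Loop 1 (z = 0.0252 m): B₁ = 3.42×10⁻⁶ T. Loop 2 (z = 0.0665 m): B₂ = 2.24×10⁻⁶ T.
The fields oppose: B = |B₁ − B₂| = 1.18×10⁻⁶ T.

B ≈ 1.18 μT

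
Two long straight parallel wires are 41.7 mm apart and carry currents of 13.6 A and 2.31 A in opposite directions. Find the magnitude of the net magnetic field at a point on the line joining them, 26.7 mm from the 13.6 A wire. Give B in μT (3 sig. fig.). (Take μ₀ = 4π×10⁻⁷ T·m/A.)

B ≈ 133 μT

Each long wire gives B = μ₀I/(2πd). Distances are d₁ = 0.0267 m and d₂ = 0.015 m.
B₁ = 1.02×10⁻⁴ T, B₂ = 3.08×10⁻⁵ T.
Between antiparallel currents both contributions point the same way, so they add. B = B₁ + B₂ = 1.02×10⁻⁴ + 3.08×10⁻⁵ = 1.33×10⁻⁴ T.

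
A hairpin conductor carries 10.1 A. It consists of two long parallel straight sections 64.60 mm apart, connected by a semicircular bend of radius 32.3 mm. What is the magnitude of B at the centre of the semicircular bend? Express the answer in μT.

The semicircular arc contributes B_arc = μ₀I·π/(4πR) = μ₀I/(4R) = 9.82×10⁻⁵ T.
Each semi-infinite lead is at perpendicular distance R = 0.0323 m from the centre, with the perpendicular foot at its near end, so it contributes μ₀I/(4πR); both point the same way, together 6.25×10⁻⁵ T.
Arc and leads all point the same direction: B = 9.82×10⁻⁵ + 6.25×10⁻⁵ = 1.61×10⁻⁴ T.

B ≈ 161 μT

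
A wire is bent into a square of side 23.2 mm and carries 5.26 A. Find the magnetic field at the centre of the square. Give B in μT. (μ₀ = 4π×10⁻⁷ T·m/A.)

B ≈ 257 μT

Each side is a finite straight segment at perpendicular distance d = a/(2 tan(π/4)) = 0.0116 m from the centre, with end-angles ±π/4.
One side contributes B₁ = (μ₀I/4πd)·2 sin(π/4) = 6.41×10⁻⁵ T.
All 4 sides add in the same direction: B = 4 × 6.41×10⁻⁵ = 2.57×10⁻⁴ T.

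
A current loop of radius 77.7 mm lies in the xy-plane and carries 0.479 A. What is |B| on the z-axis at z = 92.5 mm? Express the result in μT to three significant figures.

B ≈ 1.03 μT

On the axis of a circular loop, B = μ₀IR² / [2(R²+z²)^(3/2)].
R² + z² = (0.0777)² + (0.0925)² = 0.01459 m², and (R²+z²)^(3/2) = 1.76×10⁻³ m³.
B = (4π×10⁻⁷ × 0.479 × 0.006037) / (2 × 1.76×10⁻³) = 1.03×10⁻⁶ T.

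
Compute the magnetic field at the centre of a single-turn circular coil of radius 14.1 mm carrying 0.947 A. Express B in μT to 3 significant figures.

At the centre of a circular loop the Biot–Savart law gives B = μ₀I/(2R).
B = (4π×10⁻⁷ × 0.947) / (2 × 0.0141) = 4.22×10⁻⁵ T.

B ≈ 42.2 μT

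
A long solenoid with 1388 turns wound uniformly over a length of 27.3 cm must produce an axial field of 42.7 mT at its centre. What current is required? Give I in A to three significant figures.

I ≈ 6.68 A

Inside a long solenoid B = μ₀nI with n = 5084 m⁻¹, so I = B/(μ₀n).
I = 4.27×10⁻² / (4π×10⁻⁷ × 5084) = 6.68 A.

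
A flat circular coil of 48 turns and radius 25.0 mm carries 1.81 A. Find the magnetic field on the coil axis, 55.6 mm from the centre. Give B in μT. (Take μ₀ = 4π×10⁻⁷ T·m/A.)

For an N-turn flat coil, B = Nμ₀IR²/[2(R²+z²)^(3/2)] with R = 0.025 m, z = 0.0556 m.
B = 48 × 3.14×10⁻⁶ T = 1.51×10⁻⁴ T.

B ≈ 151 μT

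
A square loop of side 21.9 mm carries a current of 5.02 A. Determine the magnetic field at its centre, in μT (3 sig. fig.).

B ≈ 259 μT

Each side is a finite straight segment at perpendicular distance d = a/(2 tan(π/4)) = 0.01095 m from the centre, with end-angles ±π/4.
One side contributes B₁ = (μ₀I/4πd)·2 sin(π/4) = 6.48×10⁻⁵ T.
All 4 sides add in the same direction: B = 4 × 6.48×10⁻⁵ = 2.59×10⁻⁴ T.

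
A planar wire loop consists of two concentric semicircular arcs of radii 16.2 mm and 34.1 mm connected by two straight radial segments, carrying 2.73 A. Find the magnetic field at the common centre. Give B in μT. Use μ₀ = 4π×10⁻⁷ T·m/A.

The radial connectors point toward the centre, so dl × r̂ = 0 and they contribute nothing.
Each semicircle gives μ₀I/(4R): inner arc 5.29×10⁻⁵ T, outer arc 2.52×10⁻⁵ T.
The two arcs carry current in opposite angular senses, so their fields oppose: B = |5.29×10⁻⁵ − 2.52×10⁻⁵| = 2.78×10⁻⁵ T.

B ≈ 27.8 μT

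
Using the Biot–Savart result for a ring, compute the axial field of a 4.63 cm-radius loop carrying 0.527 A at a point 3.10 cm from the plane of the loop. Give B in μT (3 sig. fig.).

B ≈ 4.10 μT

On the axis of a circular loop, B = μ₀IR² / [2(R²+z²)^(3/2)].
R² + z² = (0.0463)² + (0.031)² = 0.003105 m², and (R²+z²)^(3/2) = 1.73×10⁻⁴ m³.
B = (4π×10⁻⁷ × 0.527 × 0.002144) / (2 × 1.73×10⁻⁴) = 4.10×10⁻⁶ T.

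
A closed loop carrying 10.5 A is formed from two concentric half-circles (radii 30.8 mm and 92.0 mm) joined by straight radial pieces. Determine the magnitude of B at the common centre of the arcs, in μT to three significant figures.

B ≈ 71.2 μT

The radial connectors point toward the centre, so dl × r̂ = 0 and they contribute nothing.
Each semicircle gives μ₀I/(4R): inner arc 1.07×10⁻⁴ T, outer arc 3.59×10⁻⁵ T.
The two arcs carry current in opposite angular senses, so their fields oppose: B = |1.07×10⁻⁴ − 3.59×10⁻⁵| = 7.12×10⁻⁵ T.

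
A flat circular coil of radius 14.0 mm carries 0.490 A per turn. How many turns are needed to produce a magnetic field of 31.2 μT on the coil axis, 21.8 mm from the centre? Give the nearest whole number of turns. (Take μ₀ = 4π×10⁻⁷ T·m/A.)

N = 9

For an N-turn coil, B = Nμ₀IR²/[2(R²+z²)^(3/2)]. A single turn gives B₁ = 3.47×10⁻⁶ T with R = 0.014 m, z = 0.0218 m.
N = B/B₁ = 3.12×10⁻⁵ / 3.47×10⁻⁶ = 8.99.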